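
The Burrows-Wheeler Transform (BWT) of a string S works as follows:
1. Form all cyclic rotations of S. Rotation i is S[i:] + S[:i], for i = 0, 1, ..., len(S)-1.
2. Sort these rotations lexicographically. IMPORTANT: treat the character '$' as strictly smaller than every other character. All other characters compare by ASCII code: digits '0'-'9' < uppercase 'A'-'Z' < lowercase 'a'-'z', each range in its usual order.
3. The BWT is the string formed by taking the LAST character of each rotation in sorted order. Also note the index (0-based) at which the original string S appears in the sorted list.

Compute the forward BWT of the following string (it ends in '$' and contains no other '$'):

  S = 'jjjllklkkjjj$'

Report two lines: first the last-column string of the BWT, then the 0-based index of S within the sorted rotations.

All 13 rotations (rotation i = S[i:]+S[:i]):
  rot[0] = jjjllklkkjjj$
  rot[1] = jjllklkkjjj$j
  rot[2] = jllklkkjjj$jj
  rot[3] = llklkkjjj$jjj
  rot[4] = lklkkjjj$jjjl
  rot[5] = klkkjjj$jjjll
  rot[6] = lkkjjj$jjjllk
  rot[7] = kkjjj$jjjllkl
  rot[8] = kjjj$jjjllklk
  rot[9] = jjj$jjjllklkk
  rot[10] = jj$jjjllklkkj
  rot[11] = j$jjjllklkkjj
  rot[12] = $jjjllklkkjjj
Sorted (with $ < everything):
  sorted[0] = $jjjllklkkjjj  (last char: 'j')
  sorted[1] = j$jjjllklkkjj  (last char: 'j')
  sorted[2] = jj$jjjllklkkj  (last char: 'j')
  sorted[3] = jjj$jjjllklkk  (last char: 'k')
  sorted[4] = jjjllklkkjjj$  (last char: '$')
  sorted[5] = jjllklkkjjj$j  (last char: 'j')
  sorted[6] = jllklkkjjj$jj  (last char: 'j')
  sorted[7] = kjjj$jjjllklk  (last char: 'k')
  sorted[8] = kkjjj$jjjllkl  (last char: 'l')
  sorted[9] = klkkjjj$jjjll  (last char: 'l')
  sorted[10] = lkkjjj$jjjllk  (last char: 'k')
  sorted[11] = lklkkjjj$jjjl  (last char: 'l')
  sorted[12] = llklkkjjj$jjj  (last char: 'j')
Last column: jjjk$jjkllklj
Original string S is at sorted index 4

Answer: jjjk$jjkllklj
4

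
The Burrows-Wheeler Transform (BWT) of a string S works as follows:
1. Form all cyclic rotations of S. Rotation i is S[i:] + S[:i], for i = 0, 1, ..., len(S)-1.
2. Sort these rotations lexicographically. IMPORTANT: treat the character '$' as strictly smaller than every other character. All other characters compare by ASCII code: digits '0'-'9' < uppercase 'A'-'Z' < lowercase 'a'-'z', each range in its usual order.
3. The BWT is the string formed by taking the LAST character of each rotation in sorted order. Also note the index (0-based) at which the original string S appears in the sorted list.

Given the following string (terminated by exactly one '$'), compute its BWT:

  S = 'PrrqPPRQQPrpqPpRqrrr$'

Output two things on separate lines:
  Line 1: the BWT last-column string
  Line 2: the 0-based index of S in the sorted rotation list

All 21 rotations (rotation i = S[i:]+S[:i]):
  rot[0] = PrrqPPRQQPrpqPpRqrrr$
  rot[1] = rrqPPRQQPrpqPpRqrrr$P
  rot[2] = rqPPRQQPrpqPpRqrrr$Pr
  rot[3] = qPPRQQPrpqPpRqrrr$Prr
  rot[4] = PPRQQPrpqPpRqrrr$Prrq
  rot[5] = PRQQPrpqPpRqrrr$PrrqP
  rot[6] = RQQPrpqPpRqrrr$PrrqPP
  rot[7] = QQPrpqPpRqrrr$PrrqPPR
  rot[8] = QPrpqPpRqrrr$PrrqPPRQ
  rot[9] = PrpqPpRqrrr$PrrqPPRQQ
  rot[10] = rpqPpRqrrr$PrrqPPRQQP
  rot[11] = pqPpRqrrr$PrrqPPRQQPr
  rot[12] = qPpRqrrr$PrrqPPRQQPrp
  rot[13] = PpRqrrr$PrrqPPRQQPrpq
  rot[14] = pRqrrr$PrrqPPRQQPrpqP
  rot[15] = Rqrrr$PrrqPPRQQPrpqPp
  rot[16] = qrrr$PrrqPPRQQPrpqPpR
  rot[17] = rrr$PrrqPPRQQPrpqPpRq
  rot[18] = rr$PrrqPPRQQPrpqPpRqr
  rot[19] = r$PrrqPPRQQPrpqPpRqrr
  rot[20] = $PrrqPPRQQPrpqPpRqrrr
Sorted (with $ < everything):
  sorted[0] = $PrrqPPRQQPrpqPpRqrrr  (last char: 'r')
  sorted[1] = PPRQQPrpqPpRqrrr$Prrq  (last char: 'q')
  sorted[2] = PRQQPrpqPpRqrrr$PrrqP  (last char: 'P')
  sorted[3] = PpRqrrr$PrrqPPRQQPrpq  (last char: 'q')
  sorted[4] = PrpqPpRqrrr$PrrqPPRQQ  (last char: 'Q')
  sorted[5] = PrrqPPRQQPrpqPpRqrrr$  (last char: '$')
  sorted[6] = QPrpqPpRqrrr$PrrqPPRQ  (last char: 'Q')
  sorted[7] = QQPrpqPpRqrrr$PrrqPPR  (last char: 'R')
  sorted[8] = RQQPrpqPpRqrrr$PrrqPP  (last char: 'P')
  sorted[9] = Rqrrr$PrrqPPRQQPrpqPp  (last char: 'p')
  sorted[10] = pRqrrr$PrrqPPRQQPrpqP  (last char: 'P')
  sorted[11] = pqPpRqrrr$PrrqPPRQQPr  (last char: 'r')
  sorted[12] = qPPRQQPrpqPpRqrrr$Prr  (last char: 'r')
  sorted[13] = qPpRqrrr$PrrqPPRQQPrp  (last char: 'p')
  sorted[14] = qrrr$PrrqPPRQQPrpqPpR  (last char: 'R')
  sorted[15] = r$PrrqPPRQQPrpqPpRqrr  (last char: 'r')
  sorted[16] = rpqPpRqrrr$PrrqPPRQQP  (last char: 'P')
  sorted[17] = rqPPRQQPrpqPpRqrrr$Pr  (last char: 'r')
  sorted[18] = rr$PrrqPPRQQPrpqPpRqr  (last char: 'r')
  sorted[19] = rrqPPRQQPrpqPpRqrrr$P  (last char: 'P')
  sorted[20] = rrr$PrrqPPRQQPrpqPpRq  (last char: 'q')
Last column: rqPqQ$QRPpPrrpRrPrrPq
Original string S is at sorted index 5

Answer: rqPqQ$QRPpPrrpRrPrrPq
5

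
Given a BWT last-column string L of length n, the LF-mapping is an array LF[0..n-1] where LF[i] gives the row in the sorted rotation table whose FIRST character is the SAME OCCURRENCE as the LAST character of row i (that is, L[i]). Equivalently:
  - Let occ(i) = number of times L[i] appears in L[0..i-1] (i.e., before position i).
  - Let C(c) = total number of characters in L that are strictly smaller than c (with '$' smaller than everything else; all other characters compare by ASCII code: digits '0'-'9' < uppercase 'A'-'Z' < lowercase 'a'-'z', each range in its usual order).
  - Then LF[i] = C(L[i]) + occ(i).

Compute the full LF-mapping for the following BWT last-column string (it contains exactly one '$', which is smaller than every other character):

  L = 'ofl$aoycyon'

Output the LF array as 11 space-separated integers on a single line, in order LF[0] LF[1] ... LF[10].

Char counts: '$':1, 'a':1, 'c':1, 'f':1, 'l':1, 'n':1, 'o':3, 'y':2
C (first-col start): C('$')=0, C('a')=1, C('c')=2, C('f')=3, C('l')=4, C('n')=5, C('o')=6, C('y')=9
L[0]='o': occ=0, LF[0]=C('o')+0=6+0=6
L[1]='f': occ=0, LF[1]=C('f')+0=3+0=3
L[2]='l': occ=0, LF[2]=C('l')+0=4+0=4
L[3]='$': occ=0, LF[3]=C('$')+0=0+0=0
L[4]='a': occ=0, LF[4]=C('a')+0=1+0=1
L[5]='o': occ=1, LF[5]=C('o')+1=6+1=7
L[6]='y': occ=0, LF[6]=C('y')+0=9+0=9
L[7]='c': occ=0, LF[7]=C('c')+0=2+0=2
L[8]='y': occ=1, LF[8]=C('y')+1=9+1=10
L[9]='o': occ=2, LF[9]=C('o')+2=6+2=8
L[10]='n': occ=0, LF[10]=C('n')+0=5+0=5

Answer: 6 3 4 0 1 7 9 2 10 8 5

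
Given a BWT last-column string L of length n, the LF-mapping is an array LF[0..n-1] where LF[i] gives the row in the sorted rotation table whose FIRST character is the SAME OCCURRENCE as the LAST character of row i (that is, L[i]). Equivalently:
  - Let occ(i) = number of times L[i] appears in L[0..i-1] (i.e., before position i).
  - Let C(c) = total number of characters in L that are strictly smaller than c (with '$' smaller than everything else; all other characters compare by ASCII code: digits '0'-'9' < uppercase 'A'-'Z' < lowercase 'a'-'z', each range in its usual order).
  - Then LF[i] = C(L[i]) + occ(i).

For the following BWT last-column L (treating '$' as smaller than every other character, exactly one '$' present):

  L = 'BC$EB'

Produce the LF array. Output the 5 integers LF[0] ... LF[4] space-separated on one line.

Answer: 1 3 0 4 2

Derivation:
Char counts: '$':1, 'B':2, 'C':1, 'E':1
C (first-col start): C('$')=0, C('B')=1, C('C')=3, C('E')=4
L[0]='B': occ=0, LF[0]=C('B')+0=1+0=1
L[1]='C': occ=0, LF[1]=C('C')+0=3+0=3
L[2]='$': occ=0, LF[2]=C('$')+0=0+0=0
L[3]='E': occ=0, LF[3]=C('E')+0=4+0=4
L[4]='B': occ=1, LF[4]=C('B')+1=1+1=2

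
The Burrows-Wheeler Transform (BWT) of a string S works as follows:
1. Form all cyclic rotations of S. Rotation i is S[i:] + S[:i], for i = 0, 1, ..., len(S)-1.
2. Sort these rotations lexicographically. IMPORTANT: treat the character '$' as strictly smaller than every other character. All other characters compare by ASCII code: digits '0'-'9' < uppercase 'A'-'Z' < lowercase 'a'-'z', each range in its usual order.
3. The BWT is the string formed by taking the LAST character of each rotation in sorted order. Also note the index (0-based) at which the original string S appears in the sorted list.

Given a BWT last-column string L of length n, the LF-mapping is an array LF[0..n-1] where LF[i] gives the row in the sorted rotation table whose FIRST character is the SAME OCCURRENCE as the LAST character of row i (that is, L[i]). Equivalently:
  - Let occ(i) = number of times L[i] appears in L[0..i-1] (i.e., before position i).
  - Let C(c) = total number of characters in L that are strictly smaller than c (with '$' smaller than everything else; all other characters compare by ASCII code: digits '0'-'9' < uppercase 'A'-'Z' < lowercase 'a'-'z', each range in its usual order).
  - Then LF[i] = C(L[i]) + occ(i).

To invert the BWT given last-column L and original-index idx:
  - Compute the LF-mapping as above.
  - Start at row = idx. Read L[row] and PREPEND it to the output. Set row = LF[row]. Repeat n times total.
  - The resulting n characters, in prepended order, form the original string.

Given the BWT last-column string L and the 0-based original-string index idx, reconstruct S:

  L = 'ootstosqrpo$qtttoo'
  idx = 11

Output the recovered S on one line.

Answer: soottorqpqsotttoo$

Derivation:
LF mapping: 1 2 13 11 14 3 12 8 10 7 4 0 9 15 16 17 5 6
Walk LF starting at row 11, prepending L[row]:
  step 1: row=11, L[11]='$', prepend. Next row=LF[11]=0
  step 2: row=0, L[0]='o', prepend. Next row=LF[0]=1
  step 3: row=1, L[1]='o', prepend. Next row=LF[1]=2
  step 4: row=2, L[2]='t', prepend. Next row=LF[2]=13
  step 5: row=13, L[13]='t', prepend. Next row=LF[13]=15
  step 6: row=15, L[15]='t', prepend. Next row=LF[15]=17
  step 7: row=17, L[17]='o', prepend. Next row=LF[17]=6
  step 8: row=6, L[6]='s', prepend. Next row=LF[6]=12
  step 9: row=12, L[12]='q', prepend. Next row=LF[12]=9
  step 10: row=9, L[9]='p', prepend. Next row=LF[9]=7
  step 11: row=7, L[7]='q', prepend. Next row=LF[7]=8
  step 12: row=8, L[8]='r', prepend. Next row=LF[8]=10
  step 13: row=10, L[10]='o', prepend. Next row=LF[10]=4
  step 14: row=4, L[4]='t', prepend. Next row=LF[4]=14
  step 15: row=14, L[14]='t', prepend. Next row=LF[14]=16
  step 16: row=16, L[16]='o', prepend. Next row=LF[16]=5
  step 17: row=5, L[5]='o', prepend. Next row=LF[5]=3
  step 18: row=3, L[3]='s', prepend. Next row=LF[3]=11
Reversed output: soottorqpqsotttoo$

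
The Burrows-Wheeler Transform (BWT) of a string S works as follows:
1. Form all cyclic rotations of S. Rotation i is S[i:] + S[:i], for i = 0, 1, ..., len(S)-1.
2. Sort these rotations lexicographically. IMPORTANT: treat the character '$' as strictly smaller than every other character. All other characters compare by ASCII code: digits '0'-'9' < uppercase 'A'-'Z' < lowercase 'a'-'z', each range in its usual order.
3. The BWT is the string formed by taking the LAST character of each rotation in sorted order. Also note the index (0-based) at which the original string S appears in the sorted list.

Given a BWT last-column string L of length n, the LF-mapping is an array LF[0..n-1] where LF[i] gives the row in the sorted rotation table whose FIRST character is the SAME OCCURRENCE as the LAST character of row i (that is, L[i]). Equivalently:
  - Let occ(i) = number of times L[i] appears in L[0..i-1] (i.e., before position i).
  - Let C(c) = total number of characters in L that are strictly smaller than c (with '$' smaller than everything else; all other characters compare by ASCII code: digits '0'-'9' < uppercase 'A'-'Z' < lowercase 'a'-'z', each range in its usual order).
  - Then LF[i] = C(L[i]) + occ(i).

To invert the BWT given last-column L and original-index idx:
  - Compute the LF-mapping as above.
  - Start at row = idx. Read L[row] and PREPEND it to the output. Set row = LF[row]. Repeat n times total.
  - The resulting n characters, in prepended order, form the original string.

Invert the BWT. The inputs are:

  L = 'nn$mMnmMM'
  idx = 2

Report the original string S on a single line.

Answer: MnMmMnmn$

Derivation:
LF mapping: 6 7 0 4 1 8 5 2 3
Walk LF starting at row 2, prepending L[row]:
  step 1: row=2, L[2]='$', prepend. Next row=LF[2]=0
  step 2: row=0, L[0]='n', prepend. Next row=LF[0]=6
  step 3: row=6, L[6]='m', prepend. Next row=LF[6]=5
  step 4: row=5, L[5]='n', prepend. Next row=LF[5]=8
  step 5: row=8, L[8]='M', prepend. Next row=LF[8]=3
  step 6: row=3, L[3]='m', prepend. Next row=LF[3]=4
  step 7: row=4, L[4]='M', prepend. Next row=LF[4]=1
  step 8: row=1, L[1]='n', prepend. Next row=LF[1]=7
  step 9: row=7, L[7]='M', prepend. Next row=LF[7]=2
Reversed output: MnMmMnmn$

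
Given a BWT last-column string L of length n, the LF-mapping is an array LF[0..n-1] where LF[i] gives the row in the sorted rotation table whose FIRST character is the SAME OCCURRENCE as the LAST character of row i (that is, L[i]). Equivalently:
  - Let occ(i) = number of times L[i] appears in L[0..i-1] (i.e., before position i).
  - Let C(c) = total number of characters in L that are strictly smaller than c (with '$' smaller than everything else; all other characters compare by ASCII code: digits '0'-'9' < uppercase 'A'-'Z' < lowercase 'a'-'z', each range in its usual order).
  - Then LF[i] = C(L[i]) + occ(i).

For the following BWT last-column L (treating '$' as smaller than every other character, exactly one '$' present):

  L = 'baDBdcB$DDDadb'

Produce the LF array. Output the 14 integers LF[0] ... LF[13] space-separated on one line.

Char counts: '$':1, 'B':2, 'D':4, 'a':2, 'b':2, 'c':1, 'd':2
C (first-col start): C('$')=0, C('B')=1, C('D')=3, C('a')=7, C('b')=9, C('c')=11, C('d')=12
L[0]='b': occ=0, LF[0]=C('b')+0=9+0=9
L[1]='a': occ=0, LF[1]=C('a')+0=7+0=7
L[2]='D': occ=0, LF[2]=C('D')+0=3+0=3
L[3]='B': occ=0, LF[3]=C('B')+0=1+0=1
L[4]='d': occ=0, LF[4]=C('d')+0=12+0=12
L[5]='c': occ=0, LF[5]=C('c')+0=11+0=11
L[6]='B': occ=1, LF[6]=C('B')+1=1+1=2
L[7]='$': occ=0, LF[7]=C('$')+0=0+0=0
L[8]='D': occ=1, LF[8]=C('D')+1=3+1=4
L[9]='D': occ=2, LF[9]=C('D')+2=3+2=5
L[10]='D': occ=3, LF[10]=C('D')+3=3+3=6
L[11]='a': occ=1, LF[11]=C('a')+1=7+1=8
L[12]='d': occ=1, LF[12]=C('d')+1=12+1=13
L[13]='b': occ=1, LF[13]=C('b')+1=9+1=10

Answer: 9 7 3 1 12 11 2 0 4 5 6 8 13 10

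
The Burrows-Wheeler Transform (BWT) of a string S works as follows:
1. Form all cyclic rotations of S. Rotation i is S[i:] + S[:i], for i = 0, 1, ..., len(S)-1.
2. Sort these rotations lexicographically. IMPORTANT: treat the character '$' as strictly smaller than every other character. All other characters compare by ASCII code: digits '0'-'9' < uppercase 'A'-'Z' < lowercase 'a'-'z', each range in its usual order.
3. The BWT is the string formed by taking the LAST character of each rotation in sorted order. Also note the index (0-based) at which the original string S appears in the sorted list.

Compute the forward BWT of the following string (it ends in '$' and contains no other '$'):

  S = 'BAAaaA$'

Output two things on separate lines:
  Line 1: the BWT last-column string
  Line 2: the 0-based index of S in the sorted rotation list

All 7 rotations (rotation i = S[i:]+S[:i]):
  rot[0] = BAAaaA$
  rot[1] = AAaaA$B
  rot[2] = AaaA$BA
  rot[3] = aaA$BAA
  rot[4] = aA$BAAa
  rot[5] = A$BAAaa
  rot[6] = $BAAaaA
Sorted (with $ < everything):
  sorted[0] = $BAAaaA  (last char: 'A')
  sorted[1] = A$BAAaa  (last char: 'a')
  sorted[2] = AAaaA$B  (last char: 'B')
  sorted[3] = AaaA$BA  (last char: 'A')
  sorted[4] = BAAaaA$  (last char: '$')
  sorted[5] = aA$BAAa  (last char: 'a')
  sorted[6] = aaA$BAA  (last char: 'A')
Last column: AaBA$aA
Original string S is at sorted index 4

Answer: AaBA$aA
4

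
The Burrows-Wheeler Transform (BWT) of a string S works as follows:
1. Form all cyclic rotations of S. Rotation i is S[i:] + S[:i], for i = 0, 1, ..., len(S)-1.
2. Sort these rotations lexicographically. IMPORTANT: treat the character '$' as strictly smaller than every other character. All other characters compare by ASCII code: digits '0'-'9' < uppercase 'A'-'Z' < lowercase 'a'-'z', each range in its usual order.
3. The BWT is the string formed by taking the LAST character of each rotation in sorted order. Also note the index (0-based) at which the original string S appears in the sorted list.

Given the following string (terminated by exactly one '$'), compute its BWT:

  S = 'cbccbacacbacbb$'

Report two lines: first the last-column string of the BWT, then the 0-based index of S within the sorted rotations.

Answer: bbcbbccccacaa$b
13

Derivation:
All 15 rotations (rotation i = S[i:]+S[:i]):
  rot[0] = cbccbacacbacbb$
  rot[1] = bccbacacbacbb$c
  rot[2] = ccbacacbacbb$cb
  rot[3] = cbacacbacbb$cbc
  rot[4] = bacacbacbb$cbcc
  rot[5] = acacbacbb$cbccb
  rot[6] = cacbacbb$cbccba
  rot[7] = acbacbb$cbccbac
  rot[8] = cbacbb$cbccbaca
  rot[9] = bacbb$cbccbacac
  rot[10] = acbb$cbccbacacb
  rot[11] = cbb$cbccbacacba
  rot[12] = bb$cbccbacacbac
  rot[13] = b$cbccbacacbacb
  rot[14] = $cbccbacacbacbb
Sorted (with $ < everything):
  sorted[0] = $cbccbacacbacbb  (last char: 'b')
  sorted[1] = acacbacbb$cbccb  (last char: 'b')
  sorted[2] = acbacbb$cbccbac  (last char: 'c')
  sorted[3] = acbb$cbccbacacb  (last char: 'b')
  sorted[4] = b$cbccbacacbacb  (last char: 'b')
  sorted[5] = bacacbacbb$cbcc  (last char: 'c')
  sorted[6] = bacbb$cbccbacac  (last char: 'c')
  sorted[7] = bb$cbccbacacbac  (last char: 'c')
  sorted[8] = bccbacacbacbb$c  (last char: 'c')
  sorted[9] = cacbacbb$cbccba  (last char: 'a')
  sorted[10] = cbacacbacbb$cbc  (last char: 'c')
  sorted[11] = cbacbb$cbccbaca  (last char: 'a')
  sorted[12] = cbb$cbccbacacba  (last char: 'a')
  sorted[13] = cbccbacacbacbb$  (last char: '$')
  sorted[14] = ccbacacbacbb$cb  (last char: 'b')
Last column: bbcbbccccacaa$b
Original string S is at sorted index 13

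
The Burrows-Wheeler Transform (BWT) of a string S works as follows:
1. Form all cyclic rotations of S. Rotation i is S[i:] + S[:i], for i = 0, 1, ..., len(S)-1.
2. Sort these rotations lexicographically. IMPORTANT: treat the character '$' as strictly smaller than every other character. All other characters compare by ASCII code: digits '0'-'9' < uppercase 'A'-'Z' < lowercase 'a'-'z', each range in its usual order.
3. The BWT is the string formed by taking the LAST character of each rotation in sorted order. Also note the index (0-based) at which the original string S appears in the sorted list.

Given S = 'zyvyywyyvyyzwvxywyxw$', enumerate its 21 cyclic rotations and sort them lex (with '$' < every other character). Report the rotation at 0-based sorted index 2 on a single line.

All 21 rotations (rotation i = S[i:]+S[:i]):
  rot[0] = zyvyywyyvyyzwvxywyxw$
  rot[1] = yvyywyyvyyzwvxywyxw$z
  rot[2] = vyywyyvyyzwvxywyxw$zy
  rot[3] = yywyyvyyzwvxywyxw$zyv
  rot[4] = ywyyvyyzwvxywyxw$zyvy
  rot[5] = wyyvyyzwvxywyxw$zyvyy
  rot[6] = yyvyyzwvxywyxw$zyvyyw
  rot[7] = yvyyzwvxywyxw$zyvyywy
  rot[8] = vyyzwvxywyxw$zyvyywyy
  rot[9] = yyzwvxywyxw$zyvyywyyv
  rot[10] = yzwvxywyxw$zyvyywyyvy
  rot[11] = zwvxywyxw$zyvyywyyvyy
  rot[12] = wvxywyxw$zyvyywyyvyyz
  rot[13] = vxywyxw$zyvyywyyvyyzw
  rot[14] = xywyxw$zyvyywyyvyyzwv
  rot[15] = ywyxw$zyvyywyyvyyzwvx
  rot[16] = wyxw$zyvyywyyvyyzwvxy
  rot[17] = yxw$zyvyywyyvyyzwvxyw
  rot[18] = xw$zyvyywyyvyyzwvxywy
  rot[19] = w$zyvyywyyvyyzwvxywyx
  rot[20] = $zyvyywyyvyyzwvxywyxw
Sorted (with $ < everything):
  sorted[0] = $zyvyywyyvyyzwvxywyxw
  sorted[1] = vxywyxw$zyvyywyyvyyzw
  sorted[2] = vyywyyvyyzwvxywyxw$zy
  sorted[3] = vyyzwvxywyxw$zyvyywyy
  sorted[4] = w$zyvyywyyvyyzwvxywyx
  sorted[5] = wvxywyxw$zyvyywyyvyyz
  sorted[6] = wyxw$zyvyywyyvyyzwvxy
  sorted[7] = wyyvyyzwvxywyxw$zyvyy
  sorted[8] = xw$zyvyywyyvyyzwvxywy
  sorted[9] = xywyxw$zyvyywyyvyyzwv
  sorted[10] = yvyywyyvyyzwvxywyxw$z
  sorted[11] = yvyyzwvxywyxw$zyvyywy
  sorted[12] = ywyxw$zyvyywyyvyyzwvx
  sorted[13] = ywyyvyyzwvxywyxw$zyvy
  sorted[14] = yxw$zyvyywyyvyyzwvxyw
  sorted[15] = yyvyyzwvxywyxw$zyvyyw
  sorted[16] = yywyyvyyzwvxywyxw$zyv
  sorted[17] = yyzwvxywyxw$zyvyywyyv
  sorted[18] = yzwvxywyxw$zyvyywyyvy
  sorted[19] = zwvxywyxw$zyvyywyyvyy
  sorted[20] = zyvyywyyvyyzwvxywyxw$
sorted[2] = vyywyyvyyzwvxywyxw$zy

Answer: vyywyyvyyzwvxywyxw$zy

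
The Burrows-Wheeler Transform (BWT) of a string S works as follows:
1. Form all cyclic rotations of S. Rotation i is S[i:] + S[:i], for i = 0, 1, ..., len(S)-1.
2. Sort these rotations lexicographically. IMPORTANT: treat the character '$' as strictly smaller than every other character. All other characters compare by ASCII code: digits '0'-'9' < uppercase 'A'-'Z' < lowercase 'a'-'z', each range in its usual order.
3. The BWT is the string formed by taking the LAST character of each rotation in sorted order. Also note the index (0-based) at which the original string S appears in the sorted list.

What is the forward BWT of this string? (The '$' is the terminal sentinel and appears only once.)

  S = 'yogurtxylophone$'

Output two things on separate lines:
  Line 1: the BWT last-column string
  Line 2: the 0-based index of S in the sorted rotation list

All 16 rotations (rotation i = S[i:]+S[:i]):
  rot[0] = yogurtxylophone$
  rot[1] = ogurtxylophone$y
  rot[2] = gurtxylophone$yo
  rot[3] = urtxylophone$yog
  rot[4] = rtxylophone$yogu
  rot[5] = txylophone$yogur
  rot[6] = xylophone$yogurt
  rot[7] = ylophone$yogurtx
  rot[8] = lophone$yogurtxy
  rot[9] = ophone$yogurtxyl
  rot[10] = phone$yogurtxylo
  rot[11] = hone$yogurtxylop
  rot[12] = one$yogurtxyloph
  rot[13] = ne$yogurtxylopho
  rot[14] = e$yogurtxylophon
  rot[15] = $yogurtxylophone
Sorted (with $ < everything):
  sorted[0] = $yogurtxylophone  (last char: 'e')
  sorted[1] = e$yogurtxylophon  (last char: 'n')
  sorted[2] = gurtxylophone$yo  (last char: 'o')
  sorted[3] = hone$yogurtxylop  (last char: 'p')
  sorted[4] = lophone$yogurtxy  (last char: 'y')
  sorted[5] = ne$yogurtxylopho  (last char: 'o')
  sorted[6] = ogurtxylophone$y  (last char: 'y')
  sorted[7] = one$yogurtxyloph  (last char: 'h')
  sorted[8] = ophone$yogurtxyl  (last char: 'l')
  sorted[9] = phone$yogurtxylo  (last char: 'o')
  sorted[10] = rtxylophone$yogu  (last char: 'u')
  sorted[11] = txylophone$yogur  (last char: 'r')
  sorted[12] = urtxylophone$yog  (last char: 'g')
  sorted[13] = xylophone$yogurt  (last char: 't')
  sorted[14] = ylophone$yogurtx  (last char: 'x')
  sorted[15] = yogurtxylophone$  (last char: '$')
Last column: enopyoyhlourgtx$
Original string S is at sorted index 15

Answer: enopyoyhlourgtx$
15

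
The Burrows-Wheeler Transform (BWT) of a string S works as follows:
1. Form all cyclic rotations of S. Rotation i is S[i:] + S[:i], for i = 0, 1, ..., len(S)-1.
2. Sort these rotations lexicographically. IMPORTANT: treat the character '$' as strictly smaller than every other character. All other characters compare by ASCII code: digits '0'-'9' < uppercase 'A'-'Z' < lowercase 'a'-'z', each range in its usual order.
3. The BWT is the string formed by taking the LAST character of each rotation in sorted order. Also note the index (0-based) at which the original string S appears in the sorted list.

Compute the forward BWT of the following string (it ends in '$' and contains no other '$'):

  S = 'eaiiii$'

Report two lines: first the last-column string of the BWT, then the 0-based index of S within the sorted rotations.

Answer: ie$iiia
2

Derivation:
All 7 rotations (rotation i = S[i:]+S[:i]):
  rot[0] = eaiiii$
  rot[1] = aiiii$e
  rot[2] = iiii$ea
  rot[3] = iii$eai
  rot[4] = ii$eaii
  rot[5] = i$eaiii
  rot[6] = $eaiiii
Sorted (with $ < everything):
  sorted[0] = $eaiiii  (last char: 'i')
  sorted[1] = aiiii$e  (last char: 'e')
  sorted[2] = eaiiii$  (last char: '$')
  sorted[3] = i$eaiii  (last char: 'i')
  sorted[4] = ii$eaii  (last char: 'i')
  sorted[5] = iii$eai  (last char: 'i')
  sorted[6] = iiii$ea  (last char: 'a')
Last column: ie$iiia
Original string S is at sorted index 2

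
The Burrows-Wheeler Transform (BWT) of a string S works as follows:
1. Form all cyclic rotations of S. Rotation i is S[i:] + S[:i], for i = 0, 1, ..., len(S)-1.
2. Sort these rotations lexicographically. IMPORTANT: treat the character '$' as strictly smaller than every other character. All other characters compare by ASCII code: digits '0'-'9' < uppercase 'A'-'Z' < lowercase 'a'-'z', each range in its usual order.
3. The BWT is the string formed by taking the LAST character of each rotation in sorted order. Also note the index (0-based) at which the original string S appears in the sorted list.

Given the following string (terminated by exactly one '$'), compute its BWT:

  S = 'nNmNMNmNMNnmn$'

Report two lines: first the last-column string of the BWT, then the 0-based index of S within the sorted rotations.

Answer: nNNmmnMMNNnm$N
12

Derivation:
All 14 rotations (rotation i = S[i:]+S[:i]):
  rot[0] = nNmNMNmNMNnmn$
  rot[1] = NmNMNmNMNnmn$n
  rot[2] = mNMNmNMNnmn$nN
  rot[3] = NMNmNMNnmn$nNm
  rot[4] = MNmNMNnmn$nNmN
  rot[5] = NmNMNnmn$nNmNM
  rot[6] = mNMNnmn$nNmNMN
  rot[7] = NMNnmn$nNmNMNm
  rot[8] = MNnmn$nNmNMNmN
  rot[9] = Nnmn$nNmNMNmNM
  rot[10] = nmn$nNmNMNmNMN
  rot[11] = mn$nNmNMNmNMNn
  rot[12] = n$nNmNMNmNMNnm
  rot[13] = $nNmNMNmNMNnmn
Sorted (with $ < everything):
  sorted[0] = $nNmNMNmNMNnmn  (last char: 'n')
  sorted[1] = MNmNMNnmn$nNmN  (last char: 'N')
  sorted[2] = MNnmn$nNmNMNmN  (last char: 'N')
  sorted[3] = NMNmNMNnmn$nNm  (last char: 'm')
  sorted[4] = NMNnmn$nNmNMNm  (last char: 'm')
  sorted[5] = NmNMNmNMNnmn$n  (last char: 'n')
  sorted[6] = NmNMNnmn$nNmNM  (last char: 'M')
  sorted[7] = Nnmn$nNmNMNmNM  (last char: 'M')
  sorted[8] = mNMNmNMNnmn$nN  (last char: 'N')
  sorted[9] = mNMNnmn$nNmNMN  (last char: 'N')
  sorted[10] = mn$nNmNMNmNMNn  (last char: 'n')
  sorted[11] = n$nNmNMNmNMNnm  (last char: 'm')
  sorted[12] = nNmNMNmNMNnmn$  (last char: '$')
  sorted[13] = nmn$nNmNMNmNMN  (last char: 'N')
Last column: nNNmmnMMNNnm$N
Original string S is at sorted index 12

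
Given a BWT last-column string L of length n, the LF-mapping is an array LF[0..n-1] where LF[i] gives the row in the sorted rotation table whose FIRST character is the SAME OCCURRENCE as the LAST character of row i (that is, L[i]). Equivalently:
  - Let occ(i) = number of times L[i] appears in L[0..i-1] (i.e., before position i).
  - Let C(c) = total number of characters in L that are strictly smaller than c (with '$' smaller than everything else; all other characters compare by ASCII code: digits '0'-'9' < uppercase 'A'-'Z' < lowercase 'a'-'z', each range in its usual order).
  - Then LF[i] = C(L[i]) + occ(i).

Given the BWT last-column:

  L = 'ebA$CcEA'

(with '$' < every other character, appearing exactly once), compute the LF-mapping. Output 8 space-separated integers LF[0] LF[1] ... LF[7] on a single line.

Char counts: '$':1, 'A':2, 'C':1, 'E':1, 'b':1, 'c':1, 'e':1
C (first-col start): C('$')=0, C('A')=1, C('C')=3, C('E')=4, C('b')=5, C('c')=6, C('e')=7
L[0]='e': occ=0, LF[0]=C('e')+0=7+0=7
L[1]='b': occ=0, LF[1]=C('b')+0=5+0=5
L[2]='A': occ=0, LF[2]=C('A')+0=1+0=1
L[3]='$': occ=0, LF[3]=C('$')+0=0+0=0
L[4]='C': occ=0, LF[4]=C('C')+0=3+0=3
L[5]='c': occ=0, LF[5]=C('c')+0=6+0=6
L[6]='E': occ=0, LF[6]=C('E')+0=4+0=4
L[7]='A': occ=1, LF[7]=C('A')+1=1+1=2

Answer: 7 5 1 0 3 6 4 2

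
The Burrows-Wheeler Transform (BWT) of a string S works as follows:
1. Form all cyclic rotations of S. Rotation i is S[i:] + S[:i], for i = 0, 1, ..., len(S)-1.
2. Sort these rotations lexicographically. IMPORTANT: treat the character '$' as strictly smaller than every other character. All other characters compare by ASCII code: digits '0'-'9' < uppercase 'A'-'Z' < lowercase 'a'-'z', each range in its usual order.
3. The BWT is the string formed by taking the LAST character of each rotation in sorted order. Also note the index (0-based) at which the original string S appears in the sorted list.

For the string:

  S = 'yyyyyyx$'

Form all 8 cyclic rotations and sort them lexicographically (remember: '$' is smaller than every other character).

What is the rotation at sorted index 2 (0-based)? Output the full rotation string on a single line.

Answer: yx$yyyyy

Derivation:
All 8 rotations (rotation i = S[i:]+S[:i]):
  rot[0] = yyyyyyx$
  rot[1] = yyyyyx$y
  rot[2] = yyyyx$yy
  rot[3] = yyyx$yyy
  rot[4] = yyx$yyyy
  rot[5] = yx$yyyyy
  rot[6] = x$yyyyyy
  rot[7] = $yyyyyyx
Sorted (with $ < everything):
  sorted[0] = $yyyyyyx
  sorted[1] = x$yyyyyy
  sorted[2] = yx$yyyyy
  sorted[3] = yyx$yyyy
  sorted[4] = yyyx$yyy
  sorted[5] = yyyyx$yy
  sorted[6] = yyyyyx$y
  sorted[7] = yyyyyyx$
sorted[2] = yx$yyyyy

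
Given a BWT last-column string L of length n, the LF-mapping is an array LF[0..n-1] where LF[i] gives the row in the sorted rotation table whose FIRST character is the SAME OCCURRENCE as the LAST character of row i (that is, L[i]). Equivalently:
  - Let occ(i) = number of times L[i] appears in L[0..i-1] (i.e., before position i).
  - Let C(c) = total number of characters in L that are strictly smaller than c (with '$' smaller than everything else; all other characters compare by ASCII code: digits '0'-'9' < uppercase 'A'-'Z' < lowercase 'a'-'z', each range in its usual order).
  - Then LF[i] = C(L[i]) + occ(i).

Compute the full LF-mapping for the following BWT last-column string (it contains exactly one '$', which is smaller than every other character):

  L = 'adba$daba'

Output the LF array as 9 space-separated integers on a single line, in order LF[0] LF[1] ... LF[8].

Answer: 1 7 5 2 0 8 3 6 4

Derivation:
Char counts: '$':1, 'a':4, 'b':2, 'd':2
C (first-col start): C('$')=0, C('a')=1, C('b')=5, C('d')=7
L[0]='a': occ=0, LF[0]=C('a')+0=1+0=1
L[1]='d': occ=0, LF[1]=C('d')+0=7+0=7
L[2]='b': occ=0, LF[2]=C('b')+0=5+0=5
L[3]='a': occ=1, LF[3]=C('a')+1=1+1=2
L[4]='$': occ=0, LF[4]=C('$')+0=0+0=0
L[5]='d': occ=1, LF[5]=C('d')+1=7+1=8
L[6]='a': occ=2, LF[6]=C('a')+2=1+2=3
L[7]='b': occ=1, LF[7]=C('b')+1=5+1=6
L[8]='a': occ=3, LF[8]=C('a')+3=1+3=4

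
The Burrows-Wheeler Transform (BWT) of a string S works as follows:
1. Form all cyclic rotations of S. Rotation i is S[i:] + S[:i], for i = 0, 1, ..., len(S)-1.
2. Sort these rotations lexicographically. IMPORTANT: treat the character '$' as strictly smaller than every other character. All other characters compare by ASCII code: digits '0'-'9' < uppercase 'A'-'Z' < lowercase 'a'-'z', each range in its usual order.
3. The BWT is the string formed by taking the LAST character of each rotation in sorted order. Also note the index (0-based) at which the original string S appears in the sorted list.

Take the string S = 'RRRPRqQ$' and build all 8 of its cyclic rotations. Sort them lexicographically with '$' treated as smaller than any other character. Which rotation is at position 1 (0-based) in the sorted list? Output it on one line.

Answer: PRqQ$RRR

Derivation:
All 8 rotations (rotation i = S[i:]+S[:i]):
  rot[0] = RRRPRqQ$
  rot[1] = RRPRqQ$R
  rot[2] = RPRqQ$RR
  rot[3] = PRqQ$RRR
  rot[4] = RqQ$RRRP
  rot[5] = qQ$RRRPR
  rot[6] = Q$RRRPRq
  rot[7] = $RRRPRqQ
Sorted (with $ < everything):
  sorted[0] = $RRRPRqQ
  sorted[1] = PRqQ$RRR
  sorted[2] = Q$RRRPRq
  sorted[3] = RPRqQ$RR
  sorted[4] = RRPRqQ$R
  sorted[5] = RRRPRqQ$
  sorted[6] = RqQ$RRRP
  sorted[7] = qQ$RRRPR
sorted[1] = PRqQ$RRR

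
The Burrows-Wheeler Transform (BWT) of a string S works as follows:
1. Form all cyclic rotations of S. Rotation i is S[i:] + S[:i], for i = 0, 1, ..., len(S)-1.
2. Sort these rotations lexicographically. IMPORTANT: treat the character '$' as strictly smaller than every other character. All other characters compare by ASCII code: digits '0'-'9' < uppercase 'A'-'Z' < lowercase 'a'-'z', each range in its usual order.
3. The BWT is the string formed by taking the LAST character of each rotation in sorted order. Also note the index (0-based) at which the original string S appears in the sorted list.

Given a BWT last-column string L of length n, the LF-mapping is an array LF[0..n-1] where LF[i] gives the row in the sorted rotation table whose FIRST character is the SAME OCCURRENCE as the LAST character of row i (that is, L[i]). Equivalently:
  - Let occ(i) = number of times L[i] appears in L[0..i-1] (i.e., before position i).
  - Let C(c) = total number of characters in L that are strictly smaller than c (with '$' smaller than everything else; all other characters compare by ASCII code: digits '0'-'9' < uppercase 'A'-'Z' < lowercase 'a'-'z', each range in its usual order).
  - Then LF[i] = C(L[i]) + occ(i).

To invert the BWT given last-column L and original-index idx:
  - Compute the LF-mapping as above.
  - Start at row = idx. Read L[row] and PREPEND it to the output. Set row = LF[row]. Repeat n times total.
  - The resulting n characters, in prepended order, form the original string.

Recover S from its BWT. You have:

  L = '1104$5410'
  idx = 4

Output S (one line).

Answer: 10051441$

Derivation:
LF mapping: 3 4 1 6 0 8 7 5 2
Walk LF starting at row 4, prepending L[row]:
  step 1: row=4, L[4]='$', prepend. Next row=LF[4]=0
  step 2: row=0, L[0]='1', prepend. Next row=LF[0]=3
  step 3: row=3, L[3]='4', prepend. Next row=LF[3]=6
  step 4: row=6, L[6]='4', prepend. Next row=LF[6]=7
  step 5: row=7, L[7]='1', prepend. Next row=LF[7]=5
  step 6: row=5, L[5]='5', prepend. Next row=LF[5]=8
  step 7: row=8, L[8]='0', prepend. Next row=LF[8]=2
  step 8: row=2, L[2]='0', prepend. Next row=LF[2]=1
  step 9: row=1, L[1]='1', prepend. Next row=LF[1]=4
Reversed output: 10051441$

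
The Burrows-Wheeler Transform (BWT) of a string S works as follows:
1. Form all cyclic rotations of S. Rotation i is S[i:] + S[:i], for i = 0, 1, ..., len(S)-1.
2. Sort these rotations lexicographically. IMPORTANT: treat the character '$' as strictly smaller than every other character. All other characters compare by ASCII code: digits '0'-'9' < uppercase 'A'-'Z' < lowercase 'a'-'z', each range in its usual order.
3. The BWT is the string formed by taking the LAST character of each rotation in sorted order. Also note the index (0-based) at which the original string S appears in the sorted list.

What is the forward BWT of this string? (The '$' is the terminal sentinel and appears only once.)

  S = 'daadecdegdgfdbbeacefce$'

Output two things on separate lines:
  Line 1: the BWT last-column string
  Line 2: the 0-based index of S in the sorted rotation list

All 23 rotations (rotation i = S[i:]+S[:i]):
  rot[0] = daadecdegdgfdbbeacefce$
  rot[1] = aadecdegdgfdbbeacefce$d
  rot[2] = adecdegdgfdbbeacefce$da
  rot[3] = decdegdgfdbbeacefce$daa
  rot[4] = ecdegdgfdbbeacefce$daad
  rot[5] = cdegdgfdbbeacefce$daade
  rot[6] = degdgfdbbeacefce$daadec
  rot[7] = egdgfdbbeacefce$daadecd
  rot[8] = gdgfdbbeacefce$daadecde
  rot[9] = dgfdbbeacefce$daadecdeg
  rot[10] = gfdbbeacefce$daadecdegd
  rot[11] = fdbbeacefce$daadecdegdg
  rot[12] = dbbeacefce$daadecdegdgf
  rot[13] = bbeacefce$daadecdegdgfd
  rot[14] = beacefce$daadecdegdgfdb
  rot[15] = eacefce$daadecdegdgfdbb
  rot[16] = acefce$daadecdegdgfdbbe
  rot[17] = cefce$daadecdegdgfdbbea
  rot[18] = efce$daadecdegdgfdbbeac
  rot[19] = fce$daadecdegdgfdbbeace
  rot[20] = ce$daadecdegdgfdbbeacef
  rot[21] = e$daadecdegdgfdbbeacefc
  rot[22] = $daadecdegdgfdbbeacefce
Sorted (with $ < everything):
  sorted[0] = $daadecdegdgfdbbeacefce  (last char: 'e')
  sorted[1] = aadecdegdgfdbbeacefce$d  (last char: 'd')
  sorted[2] = acefce$daadecdegdgfdbbe  (last char: 'e')
  sorted[3] = adecdegdgfdbbeacefce$da  (last char: 'a')
  sorted[4] = bbeacefce$daadecdegdgfd  (last char: 'd')
  sorted[5] = beacefce$daadecdegdgfdb  (last char: 'b')
  sorted[6] = cdegdgfdbbeacefce$daade  (last char: 'e')
  sorted[7] = ce$daadecdegdgfdbbeacef  (last char: 'f')
  sorted[8] = cefce$daadecdegdgfdbbea  (last char: 'a')
  sorted[9] = daadecdegdgfdbbeacefce$  (last char: '$')
  sorted[10] = dbbeacefce$daadecdegdgf  (last char: 'f')
  sorted[11] = decdegdgfdbbeacefce$daa  (last char: 'a')
  sorted[12] = degdgfdbbeacefce$daadec  (last char: 'c')
  sorted[13] = dgfdbbeacefce$daadecdeg  (last char: 'g')
  sorted[14] = e$daadecdegdgfdbbeacefc  (last char: 'c')
  sorted[15] = eacefce$daadecdegdgfdbb  (last char: 'b')
  sorted[16] = ecdegdgfdbbeacefce$daad  (last char: 'd')
  sorted[17] = efce$daadecdegdgfdbbeac  (last char: 'c')
  sorted[18] = egdgfdbbeacefce$daadecd  (last char: 'd')
  sorted[19] = fce$daadecdegdgfdbbeace  (last char: 'e')
  sorted[20] = fdbbeacefce$daadecdegdg  (last char: 'g')
  sorted[21] = gdgfdbbeacefce$daadecde  (last char: 'e')
  sorted[22] = gfdbbeacefce$daadecdegd  (last char: 'd')
Last column: edeadbefa$facgcbdcdeged
Original string S is at sorted index 9

Answer: edeadbefa$facgcbdcdeged
9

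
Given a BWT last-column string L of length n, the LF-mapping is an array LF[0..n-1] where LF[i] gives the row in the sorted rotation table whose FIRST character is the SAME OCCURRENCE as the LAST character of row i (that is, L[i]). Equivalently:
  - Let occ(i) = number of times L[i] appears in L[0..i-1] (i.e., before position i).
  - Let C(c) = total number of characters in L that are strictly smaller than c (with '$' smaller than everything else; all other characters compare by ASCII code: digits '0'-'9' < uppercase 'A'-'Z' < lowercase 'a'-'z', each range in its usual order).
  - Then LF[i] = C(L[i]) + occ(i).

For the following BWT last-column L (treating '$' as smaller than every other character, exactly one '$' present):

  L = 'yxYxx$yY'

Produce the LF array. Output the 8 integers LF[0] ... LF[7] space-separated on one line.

Char counts: '$':1, 'Y':2, 'x':3, 'y':2
C (first-col start): C('$')=0, C('Y')=1, C('x')=3, C('y')=6
L[0]='y': occ=0, LF[0]=C('y')+0=6+0=6
L[1]='x': occ=0, LF[1]=C('x')+0=3+0=3
L[2]='Y': occ=0, LF[2]=C('Y')+0=1+0=1
L[3]='x': occ=1, LF[3]=C('x')+1=3+1=4
L[4]='x': occ=2, LF[4]=C('x')+2=3+2=5
L[5]='$': occ=0, LF[5]=C('$')+0=0+0=0
L[6]='y': occ=1, LF[6]=C('y')+1=6+1=7
L[7]='Y': occ=1, LF[7]=C('Y')+1=1+1=2

Answer: 6 3 1 4 5 0 7 2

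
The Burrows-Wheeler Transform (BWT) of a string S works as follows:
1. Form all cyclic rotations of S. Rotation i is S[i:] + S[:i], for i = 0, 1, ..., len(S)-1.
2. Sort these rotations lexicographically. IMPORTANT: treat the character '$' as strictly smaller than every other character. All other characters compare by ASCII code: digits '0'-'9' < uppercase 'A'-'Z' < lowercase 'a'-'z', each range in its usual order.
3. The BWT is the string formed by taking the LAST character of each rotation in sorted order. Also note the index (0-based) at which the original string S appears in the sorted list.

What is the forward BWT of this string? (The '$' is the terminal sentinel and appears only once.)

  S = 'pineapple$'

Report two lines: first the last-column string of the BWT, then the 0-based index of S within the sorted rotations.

Answer: eelnppi$pa
7

Derivation:
All 10 rotations (rotation i = S[i:]+S[:i]):
  rot[0] = pineapple$
  rot[1] = ineapple$p
  rot[2] = neapple$pi
  rot[3] = eapple$pin
  rot[4] = apple$pine
  rot[5] = pple$pinea
  rot[6] = ple$pineap
  rot[7] = le$pineapp
  rot[8] = e$pineappl
  rot[9] = $pineapple
Sorted (with $ < everything):
  sorted[0] = $pineapple  (last char: 'e')
  sorted[1] = apple$pine  (last char: 'e')
  sorted[2] = e$pineappl  (last char: 'l')
  sorted[3] = eapple$pin  (last char: 'n')
  sorted[4] = ineapple$p  (last char: 'p')
  sorted[5] = le$pineapp  (last char: 'p')
  sorted[6] = neapple$pi  (last char: 'i')
  sorted[7] = pineapple$  (last char: '$')
  sorted[8] = ple$pineap  (last char: 'p')
  sorted[9] = pple$pinea  (last char: 'a')
Last column: eelnppi$pa
Original string S is at sorted index 7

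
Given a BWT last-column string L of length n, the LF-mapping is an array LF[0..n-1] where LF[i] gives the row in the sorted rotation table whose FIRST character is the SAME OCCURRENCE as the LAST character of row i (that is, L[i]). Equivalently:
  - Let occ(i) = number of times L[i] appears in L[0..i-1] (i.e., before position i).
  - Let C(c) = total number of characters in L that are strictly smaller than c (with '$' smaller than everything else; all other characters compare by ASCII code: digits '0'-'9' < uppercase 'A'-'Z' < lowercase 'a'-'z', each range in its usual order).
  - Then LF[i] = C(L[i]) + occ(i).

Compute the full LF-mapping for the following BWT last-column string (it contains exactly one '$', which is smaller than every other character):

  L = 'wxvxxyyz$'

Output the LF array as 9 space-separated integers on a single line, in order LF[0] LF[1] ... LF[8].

Answer: 2 3 1 4 5 6 7 8 0

Derivation:
Char counts: '$':1, 'v':1, 'w':1, 'x':3, 'y':2, 'z':1
C (first-col start): C('$')=0, C('v')=1, C('w')=2, C('x')=3, C('y')=6, C('z')=8
L[0]='w': occ=0, LF[0]=C('w')+0=2+0=2
L[1]='x': occ=0, LF[1]=C('x')+0=3+0=3
L[2]='v': occ=0, LF[2]=C('v')+0=1+0=1
L[3]='x': occ=1, LF[3]=C('x')+1=3+1=4
L[4]='x': occ=2, LF[4]=C('x')+2=3+2=5
L[5]='y': occ=0, LF[5]=C('y')+0=6+0=6
L[6]='y': occ=1, LF[6]=C('y')+1=6+1=7
L[7]='z': occ=0, LF[7]=C('z')+0=8+0=8
L[8]='$': occ=0, LF[8]=C('$')+0=0+0=0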